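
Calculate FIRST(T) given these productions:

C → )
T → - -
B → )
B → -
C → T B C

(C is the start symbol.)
From T → - -:
  - '-' is a terminal: add '-' and stop

Collecting: FIRST(T) = { '-' }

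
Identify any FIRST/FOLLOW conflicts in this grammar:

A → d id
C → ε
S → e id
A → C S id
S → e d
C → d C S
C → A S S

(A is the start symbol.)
Yes. C → A S S with FOLLOW(C) on { 'e' }

Nullable non-terminals: C.
FIRST sets used below: FIRST(A) = { 'd', 'e' }

C: nullable alternative(s) C → ε; FOLLOW(C) = { 'e' }
  C → ε: FIRST \ {ε} = { } — this is the only nullable alternative, skip
  C → d C S: FIRST \ {ε} = { 'd' } — disjoint from FOLLOW(C)
  C → A S S: FIRST \ {ε} = { 'd', 'e' } — overlaps FOLLOW(C) on { 'e' }: CONFLICT

A, S have no nullable alternative, so no FIRST/FOLLOW check is needed there.

So the grammar has 1 FIRST/FOLLOW conflict (marked CONFLICT above).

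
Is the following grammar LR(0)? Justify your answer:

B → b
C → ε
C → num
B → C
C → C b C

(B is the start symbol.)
A grammar is LR(0) if no state in the canonical LR(0) collection has:
  - both a shift item (dot before a terminal) and a complete item (shift-reduce conflict), or
  - two or more complete items (reduce-reduce conflict; the accept item [B' → B .] counts as a complete item here).

Augment with B' → B and build the canonical LR(0) collection (I0 = CLOSURE({[B' → . B]}), then GOTO on every symbol after a dot until no new states appear). It has 7 states:
  I0: { [B → . C], [B → . b], [B' → . B], [C → . C b C], [C → . num], [C → .] }  — shift, reduce
  I1: { [B' → B .] }  — accept
  I2: { [B → C .], [C → C . b C] }  — shift, reduce
  I3: { [B → b .] }  — reduce
  I4: { [C → num .] }  — reduce
  I5: { [C → . C b C], [C → . num], [C → .], [C → C b . C] }  — shift, reduce
  I6: { [C → C . b C], [C → C b C .] }  — shift, reduce

Conflict in state I0:
  Shift-reduce conflict between [C → .] and [B → . b]
So the grammar is NOT LR(0).

Answer: No. Shift-reduce conflict between [C → .] and [B → . b]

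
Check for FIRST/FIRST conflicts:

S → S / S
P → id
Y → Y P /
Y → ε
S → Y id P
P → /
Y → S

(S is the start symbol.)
Yes. S → S '/' S / S → Y id P on { '/', 'id' }; Y → Y P '/' / Y → S on { '/', 'id' }

FIRST sets of the non-terminals at (or reachable through a nullable prefix from) the front of some alternative:
  FIRST(S) = { '/', 'id' }
  FIRST(Y) = { '/', 'id', ε }
  FIRST(P) = { '/', 'id' }

Productions for S:
  S → S / S: FIRST = { '/', 'id' }
  S → Y id P: FIRST = { '/', 'id' }
Productions for P:
  P → id: FIRST = { 'id' }
  P → /: FIRST = { '/' }
Productions for Y:
  Y → Y P /: FIRST = { '/', 'id' }
  Y → ε: FIRST = { ε }
  Y → S: FIRST = { '/', 'id' }

Conflict for S: S → S / S and S → Y id P
  Overlap: { '/', 'id' }
Conflict for Y: Y → Y P / and Y → S
  Overlap: { '/', 'id' }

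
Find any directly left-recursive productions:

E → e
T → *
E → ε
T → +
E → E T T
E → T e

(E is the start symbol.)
E → e: starts with e
T → *: starts with '*'
E → ε: starts with ε
T → +: starts with '+'
E → E T T: LEFT RECURSIVE (starts with E)
E → T e: starts with T

The grammar has direct left recursion on: E.

Answer: Yes, E is left-recursive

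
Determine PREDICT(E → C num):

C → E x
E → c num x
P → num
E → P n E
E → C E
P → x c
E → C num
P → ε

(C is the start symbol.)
{ 'c', 'n', 'num', 'x' }

PREDICT(E → C num) = (FIRST(RHS) \ {ε}) ∪ (FOLLOW(E) if ε ∈ FIRST(RHS), i.e. RHS ⇒* ε)
FIRST(C) = { 'c', 'n', 'num', 'x' }
FIRST(C num) = { 'c', 'n', 'num', 'x' }
ε ∉ FIRST(C num), so FOLLOW(E) is not added.
PREDICT(E → C num) = { 'c', 'n', 'num', 'x' }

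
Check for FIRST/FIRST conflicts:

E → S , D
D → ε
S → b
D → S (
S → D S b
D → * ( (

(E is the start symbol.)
A FIRST/FIRST conflict occurs when two productions N → α and N → β for the same non-terminal have FIRST(α) ∩ FIRST(β) ≠ ∅ (with ε ∈ FIRST of a nullable right-hand side, so two nullable alternatives also conflict).

FIRST sets of the non-terminals at (or reachable through a nullable prefix from) the front of some alternative:
  FIRST(S) = { '*', 'b' }
  FIRST(D) = { '*', 'b', ε }

Productions for D:
  D → ε: FIRST = { ε }
  D → S (: FIRST = { '*', 'b' }
  D → * ( (: FIRST = { '*' }
Productions for S:
  S → b: FIRST = { 'b' }
  S → D S b: FIRST = { '*', 'b' }
E has only one production, so no FIRST/FIRST conflict is possible there.

Conflict for D: D → S ( and D → * ( (
  Overlap: { '*' }
Conflict for S: S → b and S → D S b
  Overlap: { 'b' }

Answer: Yes. D → S '(' / D → '*' '(' '(' on { '*' }; S → b / S → D S b on { 'b' }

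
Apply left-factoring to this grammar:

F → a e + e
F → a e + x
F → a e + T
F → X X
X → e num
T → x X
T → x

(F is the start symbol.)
Left-factoring transforms A → αβ₁ | αβ₂ into A → αA' and A' → β₁ | β₂
(α is the longest common prefix among the alternatives). Repeat until
no nonterminal has two alternatives with a common prefix.

Round 1: F has alternatives sharing prefix 'a e +'. Introduce F': F → a e + F'
  Add: F' → e
  Add: F' → x
  Add: F' → T

Round 2: T has alternatives sharing prefix 'x'. Introduce T': T → x T'
  Add: T' → X
  Add: T' → ε

No remaining common prefixes — done.

Resulting grammar:
F → a e + F'
F' → e
F' → x
F' → T
F → X X
X → e num
T → x T'
T' → X
T' → ε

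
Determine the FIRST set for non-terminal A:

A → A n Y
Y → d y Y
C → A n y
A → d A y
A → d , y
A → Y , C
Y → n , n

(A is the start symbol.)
{ 'd', 'n' }

To compute FIRST(A), examine every production with A on the left-hand side, reading each right-hand side left to right until a non-nullable symbol is reached.

FIRST sets of the other non-terminals involved (by the same procedure, iterated to a fixed point):
  FIRST(Y) = { 'd', 'n' }

From A → A n Y:
  - A is the symbol being defined: contributes nothing new
    A is not nullable, so stop
From A → d A y:
  - d is a terminal: add 'd' and stop
From A → d , y:
  - d is a terminal: add 'd' and stop
From A → Y , C:
  - Y is a non-terminal: add FIRST(Y) \ {ε} = { 'd', 'n' }
    Y is not nullable, so stop

Collecting: FIRST(A) = { 'd', 'n' }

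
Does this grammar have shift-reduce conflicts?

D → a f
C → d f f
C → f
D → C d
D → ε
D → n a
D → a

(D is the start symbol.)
Yes — I0: [D → .] vs [C → . d f f]; I3: [D → a .] vs [D → a . f]

Augment with D' → D and build the canonical LR(0) collection (I0 = CLOSURE({[D' → . D]}), then GOTO on every symbol after a dot until no new states appear). It has 12 states:
  I0: { [C → . d f f], [C → . f], [D → . C d], [D → . a f], [D → . a], [D → . n a], [D → .], [D' → . D] }  — shift, reduce
  I1: { [D → C . d] }  — shift
  I2: { [D' → D .] }  — accept
  I3: { [D → a . f], [D → a .] }  — shift, reduce
  I4: { [C → d . f f] }  — shift
  I5: { [C → f .] }  — reduce
  I6: { [D → n . a] }  — shift
  I7: { [D → n a .] }  — reduce
  I8: { [C → d f . f] }  — shift
  I9: { [C → d f f .] }  — reduce
  I10: { [D → a f .] }  — reduce
  I11: { [D → C d .] }  — reduce

I0 contains reduce item [D → .] and shift items [C → . d f f], [C → . f], [D → . a], [D → . a f], [D → . n a] — shift-reduce conflict.
I3 contains reduce item [D → a .] and shift item [D → a . f] — shift-reduce conflict.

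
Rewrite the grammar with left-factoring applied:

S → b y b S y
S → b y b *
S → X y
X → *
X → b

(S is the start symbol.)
S → b y b S'
S' → S y
S' → *
S → X y
X → *
X → b

Left-factoring transforms A → αβ₁ | αβ₂ into A → αA' and A' → β₁ | β₂
(α is the longest common prefix among the alternatives). Repeat until
no nonterminal has two alternatives with a common prefix.

Round 1: S has alternatives sharing prefix 'b y b'. Introduce S': S → b y b S'
  Add: S' → S y
  Add: S' → *

No remaining common prefixes — done.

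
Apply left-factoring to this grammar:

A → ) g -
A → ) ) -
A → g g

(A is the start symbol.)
Left-factoring transforms A → αβ₁ | αβ₂ into A → αA' and A' → β₁ | β₂
(α is the longest common prefix among the alternatives). Repeat until
no nonterminal has two alternatives with a common prefix.

Round 1: A has alternatives sharing prefix ')'. Introduce A': A → ) A'
  Add: A' → g -
  Add: A' → ) -

No remaining common prefixes — done.

Resulting grammar:
A → ) A'
A' → g -
A' → ) -
A → g g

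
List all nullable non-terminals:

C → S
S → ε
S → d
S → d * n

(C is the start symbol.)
ε-productions: S → ε
So S is immediately nullable.
C → S: every symbol on the right is nullable, so C is nullable too.
Every non-terminal is now nullable.
Nullable = { 'C', 'S' }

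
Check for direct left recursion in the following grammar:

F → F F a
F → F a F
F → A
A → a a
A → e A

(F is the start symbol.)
Yes, F is left-recursive

F → F F a: LEFT RECURSIVE (starts with F)
F → F a F: LEFT RECURSIVE (starts with F)
F → A: starts with A
A → a a: starts with a
A → e A: starts with e

The grammar has direct left recursion on: F.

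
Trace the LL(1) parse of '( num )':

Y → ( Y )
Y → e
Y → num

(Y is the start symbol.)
LL(1) parsing maintains a stack (initially the start symbol over $) and the input. At each step: if the stack top is a terminal, match it against the current input token; if it is a non-terminal N, replace it with the RHS of M[N, lookahead] (the unique production whose predict set contains the lookahead).

Stack is shown with the top on the left.

Stack    Input      Action
--------------------------
Y $      ( num ) $  output Y → ( Y )
( Y ) $  ( num ) $  match '('
Y ) $    num ) $    output Y → num
num ) $  num ) $    match 'num'
) $      ) $        match ')'
$        $          accept

The string is accepted.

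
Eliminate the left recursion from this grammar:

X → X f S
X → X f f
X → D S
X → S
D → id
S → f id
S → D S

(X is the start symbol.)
X → D S X'
X → S X'
X' → f S X'
X' → f f X'
X' → ε
D → id
S → f id
S → D S

X is directly left-recursive. The standard transformation for
  A → A α₁ | ... | A α_m | β₁ | ... | β_n
is
  A  → β₁ A' | ... | β_n A'
  A' → α₁ A' | ... | α_m A' | ε

X → D S becomes X → D S X'
X → S becomes X → S X'
X → X f S becomes X' → f S X'
X → X f f becomes X' → f f X'
Add X' → ε

Productions for other non-terminals are unchanged:
  D → id
  S → f id
  S → D S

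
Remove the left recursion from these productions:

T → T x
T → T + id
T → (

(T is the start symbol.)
T → ( T'
T' → x T'
T' → + id T'
T' → ε

T is directly left-recursive. The standard transformation for
  A → A α₁ | ... | A α_m | β₁ | ... | β_n
is
  A  → β₁ A' | ... | β_n A'
  A' → α₁ A' | ... | α_m A' | ε

T → ( becomes T → ( T'
T → T x becomes T' → x T'
T → T + id becomes T' → + id T'
Add T' → ε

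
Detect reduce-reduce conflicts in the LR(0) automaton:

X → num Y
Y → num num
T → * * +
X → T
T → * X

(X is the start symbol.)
No reduce-reduce conflicts

A reduce-reduce conflict occurs when an LR(0) state has two complete items [A → α .] and [B → β .] — both call for a reduction, and with no lookahead the parser cannot choose between them.

Augment with X' → X and build the canonical LR(0) collection (I0 = CLOSURE({[X' → . X]}), then GOTO on every symbol after a dot until no new states appear). It has 11 states:
  I0: { [T → . * * +], [T → . * X], [X → . T], [X → . num Y], [X' → . X] }  — shift
  I1: { [T → * . * +], [T → * . X], [T → . * * +], [T → . * X], [X → . T], [X → . num Y] }  — shift
  I2: { [X → T .] }  — reduce
  I3: { [X' → X .] }  — accept
  I4: { [X → num . Y], [Y → . num num] }  — shift
  I5: { [X → num Y .] }  — reduce
  I6: { [Y → num . num] }  — shift
  I7: { [Y → num num .] }  — reduce
  I8: { [T → * * . +], [T → * . * +], [T → * . X], [T → . * * +], [T → . * X], [X → . T], [X → . num Y] }  — shift
  I9: { [T → * X .] }  — reduce
  I10: { [T → * * + .] }  — reduce

No state contains more than one complete item.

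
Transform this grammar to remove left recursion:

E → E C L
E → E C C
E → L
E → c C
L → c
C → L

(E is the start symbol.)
E → L E'
E → c C E'
E' → C L E'
E' → C C E'
E' → ε
L → c
C → L

E is directly left-recursive. The standard transformation for
  A → A α₁ | ... | A α_m | β₁ | ... | β_n
is
  A  → β₁ A' | ... | β_n A'
  A' → α₁ A' | ... | α_m A' | ε

E → L becomes E → L E'
E → c C becomes E → c C E'
E → E C L becomes E' → C L E'
E → E C C becomes E' → C C E'
Add E' → ε

Productions for other non-terminals are unchanged:
  L → c
  C → L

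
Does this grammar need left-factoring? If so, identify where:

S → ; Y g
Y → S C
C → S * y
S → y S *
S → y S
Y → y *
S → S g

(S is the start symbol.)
Left-factoring is needed when two productions for the same non-terminal
share a common prefix on the right-hand side.

Productions for S:
  S → ; Y g
  S → y S *
  S → y S
  S → S g
Productions for Y:
  Y → S C
  Y → y *

Found common prefix 'y S' in productions for S

Answer: Yes, S has productions with common prefix 'y S'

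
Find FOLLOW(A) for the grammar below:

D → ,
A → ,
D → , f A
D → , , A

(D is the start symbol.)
{ $ }

To compute FOLLOW(A), find every occurrence of A on a right-hand side N → α A β: add FIRST(β) \ {ε}, and if β is empty or nullable also add FOLLOW(N). Iterate to a fixed point.

In D → , f A: A is at the end, add FOLLOW(D)
In D → , , A: A is at the end, add FOLLOW(D)

The FOLLOW sets referred to above (computed the same way, to a fixed point):
  FOLLOW(D) = { $ }

Taking the union: FOLLOW(A) = { $ }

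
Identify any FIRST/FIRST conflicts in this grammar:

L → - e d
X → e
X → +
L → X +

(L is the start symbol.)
FIRST sets of the non-terminals at (or reachable through a nullable prefix from) the front of some alternative:
  FIRST(X) = { '+', 'e' }

Productions for L:
  L → - e d: FIRST = { '-' }
  L → X +: FIRST = { '+', 'e' }
Productions for X:
  X → e: FIRST = { 'e' }
  X → +: FIRST = { '+' }

All alternatives of each non-terminal have pairwise disjoint FIRST sets.

Answer: No FIRST/FIRST conflicts.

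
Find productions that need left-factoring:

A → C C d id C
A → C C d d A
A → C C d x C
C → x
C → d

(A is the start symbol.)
Left-factoring is needed when two productions for the same non-terminal
share a common prefix on the right-hand side.

Productions for A:
  A → C C d id C
  A → C C d d A
  A → C C d x C
Productions for C:
  C → x
  C → d

Found common prefix 'C C d' in productions for A

Answer: Yes, A has productions with common prefix 'C C d'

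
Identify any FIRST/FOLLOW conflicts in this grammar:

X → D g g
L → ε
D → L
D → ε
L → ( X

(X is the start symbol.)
A FIRST/FOLLOW conflict occurs when a non-terminal N has a nullable alternative N → β (β ⇒* ε) and another alternative N → α with FIRST(α) ∩ FOLLOW(N) ≠ ∅: on such a lookahead the parser cannot decide between expanding α and letting N vanish via β.

Nullable non-terminals: D, L.
FIRST sets used below: FIRST(L) = { '(', ε }

D: nullable alternative(s) D → L, D → ε; FOLLOW(D) = { 'g' }
  D → L: FIRST \ {ε} = { '(' } — disjoint from FOLLOW(D)
  D → ε: FIRST \ {ε} = { } — disjoint from FOLLOW(D)

L: nullable alternative(s) L → ε; FOLLOW(L) = { 'g' }
  L → ε: FIRST \ {ε} = { } — this is the only nullable alternative, skip
  L → ( X: FIRST \ {ε} = { '(' } — disjoint from FOLLOW(L)

X has no nullable alternative, so no FIRST/FOLLOW check is needed there.

No FIRST/FOLLOW conflicts found.

Answer: No FIRST/FOLLOW conflicts.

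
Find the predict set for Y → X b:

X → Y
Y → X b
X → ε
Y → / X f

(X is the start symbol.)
PREDICT(Y → X b) = (FIRST(RHS) \ {ε}) ∪ (FOLLOW(Y) if ε ∈ FIRST(RHS), i.e. RHS ⇒* ε)
FIRST(X) = { '/', 'b', ε }
FIRST(X b) = { '/', 'b' }
ε ∉ FIRST(X b), so FOLLOW(Y) is not added.
PREDICT(Y → X b) = { '/', 'b' }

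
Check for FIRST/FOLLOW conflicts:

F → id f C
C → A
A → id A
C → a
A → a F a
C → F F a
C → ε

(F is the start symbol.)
Yes. C → A with FOLLOW(C) on { 'a', 'id' }; C → a with FOLLOW(C) on { 'a' }; C → F F a with FOLLOW(C) on { 'id' }

Nullable non-terminals: C.
FIRST sets used below: FIRST(A) = { 'a', 'id' }, FIRST(F) = { 'id' }

C: nullable alternative(s) C → ε; FOLLOW(C) = { $, 'a', 'id' }
  C → A: FIRST \ {ε} = { 'a', 'id' } — overlaps FOLLOW(C) on { 'a', 'id' }: CONFLICT
  C → a: FIRST \ {ε} = { 'a' } — overlaps FOLLOW(C) on { 'a' }: CONFLICT
  C → F F a: FIRST \ {ε} = { 'id' } — overlaps FOLLOW(C) on { 'id' }: CONFLICT
  C → ε: FIRST \ {ε} = { } — this is the only nullable alternative, skip

A, F have no nullable alternative, so no FIRST/FOLLOW check is needed there.

So the grammar has 3 FIRST/FOLLOW conflicts (marked CONFLICT above).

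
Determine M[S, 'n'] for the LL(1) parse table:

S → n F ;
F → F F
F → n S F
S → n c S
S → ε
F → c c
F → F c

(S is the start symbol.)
S → n F ;, S → n c S, S → ε

To find M[S, 'n'], we find productions for S where 'n' is in the predict set (PREDICT(N → α) = (FIRST(α) \ {ε}) ∪ (FOLLOW(N) if α ⇒* ε)).

Relevant sets:
  FOLLOW(S) = { $, 'c', 'n' }

S → n F ;: PREDICT = { 'n' }
  'n' is in predict set, so this production goes in M[S, 'n']
S → n c S: PREDICT = { 'n' }
  'n' is in predict set, so this production goes in M[S, 'n']
S → ε: PREDICT = { $, 'c', 'n' }
  'n' is in predict set, so this production goes in M[S, 'n']

M[S, 'n'] = S → n F ;, S → n c S, S → ε  (a multiply-defined cell — the grammar is not LL(1))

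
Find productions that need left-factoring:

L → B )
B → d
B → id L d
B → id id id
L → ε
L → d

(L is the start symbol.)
Left-factoring is needed when two productions for the same non-terminal
share a common prefix on the right-hand side.

Productions for L:
  L → B )
  L → ε
  L → d
Productions for B:
  B → d
  B → id L d
  B → id id id

Found common prefix 'id' in productions for B

Answer: Yes, B has productions with common prefix 'id'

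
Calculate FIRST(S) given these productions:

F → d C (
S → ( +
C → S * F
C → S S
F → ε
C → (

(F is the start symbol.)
To compute FIRST(S), examine every production with S on the left-hand side, reading each right-hand side left to right until a non-nullable symbol is reached.

From S → ( +:
  - '(' is a terminal: add '(' and stop

Collecting: FIRST(S) = { '(' }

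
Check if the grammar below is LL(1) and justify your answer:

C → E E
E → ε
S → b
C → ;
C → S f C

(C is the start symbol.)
Yes, the grammar is LL(1).

Relevant sets:
  FIRST(E) = { ε }
  FIRST(S) = { 'b' }
  FOLLOW(C) = { $ }

For C:
  PREDICT(C → E E) = { $ }
  PREDICT(C → ';') = { ';' }
  PREDICT(C → S f C) = { 'b' }
E, S have a single production, so nothing to check there.

All predict sets are disjoint. The grammar IS LL(1).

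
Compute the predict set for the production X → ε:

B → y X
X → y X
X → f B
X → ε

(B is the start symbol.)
{ $ }

PREDICT(X → ε) = (FIRST(RHS) \ {ε}) ∪ (FOLLOW(X) if ε ∈ FIRST(RHS), i.e. RHS ⇒* ε)
The right-hand side is ε (FIRST(ε) = { ε }), so the predict set is FOLLOW(X) = { $ }
PREDICT(X → ε) = { $ }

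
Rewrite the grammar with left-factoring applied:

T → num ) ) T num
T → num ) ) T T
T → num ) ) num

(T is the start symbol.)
Left-factoring transforms A → αβ₁ | αβ₂ into A → αA' and A' → β₁ | β₂
(α is the longest common prefix among the alternatives). Repeat until
no nonterminal has two alternatives with a common prefix.

Round 1: T has alternatives sharing prefix 'num ) )'. Introduce T': T → num ) ) T'
  Add: T' → T num
  Add: T' → T T
  Add: T' → num

Round 2: T' has alternatives sharing prefix 'T'. Introduce T'': T' → T T''
  Add: T'' → num
  Add: T'' → T

No remaining common prefixes — done.

Resulting grammar:
T → num ) ) T'
T' → T T''
T'' → num
T'' → T
T' → num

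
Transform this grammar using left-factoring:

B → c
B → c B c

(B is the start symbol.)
B → c B'
B' → ε
B' → B c

Left-factoring transforms A → αβ₁ | αβ₂ into A → αA' and A' → β₁ | β₂
(α is the longest common prefix among the alternatives). Repeat until
no nonterminal has two alternatives with a common prefix.

Round 1: B has alternatives sharing prefix 'c'. Introduce B': B → c B'
  Add: B' → ε
  Add: B' → B c

No remaining common prefixes — done.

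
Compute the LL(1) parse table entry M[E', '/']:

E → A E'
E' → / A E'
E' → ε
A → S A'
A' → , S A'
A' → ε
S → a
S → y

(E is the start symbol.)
To find M[E', '/'], we find productions for E' where '/' is in the predict set (PREDICT(N → α) = (FIRST(α) \ {ε}) ∪ (FOLLOW(N) if α ⇒* ε)).

Relevant sets:
  FOLLOW(E') = { $ }

E' → / A E': PREDICT = { '/' }
  '/' is in predict set, so this production goes in M[E', '/']
E' → ε: PREDICT = { $ }

M[E', '/'] = E' → / A E'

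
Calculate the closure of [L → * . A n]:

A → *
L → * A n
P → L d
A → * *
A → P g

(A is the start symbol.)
{ [A → . * *], [A → . *], [A → . P g], [L → * . A n], [L → . * A n], [P → . L d] }

Start with: [L → * . A n]
  [L → * . A n] has the dot before A: add [A → . *], [A → . * *], [A → . P g]
  [A → . P g] has the dot before P: add [P → . L d]
  [P → . L d] has the dot before L: add [L → . * A n]
No further items can be added.

CLOSURE = { [A → . * *], [A → . *], [A → . P g], [L → * . A n], [L → . * A n], [P → . L d] }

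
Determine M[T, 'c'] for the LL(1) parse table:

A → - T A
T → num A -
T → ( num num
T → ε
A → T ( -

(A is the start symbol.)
To find M[T, 'c'], we find productions for T where 'c' is in the predict set (PREDICT(N → α) = (FIRST(α) \ {ε}) ∪ (FOLLOW(N) if α ⇒* ε)).

Relevant sets:
  FOLLOW(T) = { '(', '-', 'num' }

T → num A -: PREDICT = { 'num' }
T → ( num num: PREDICT = { '(' }
T → ε: PREDICT = { '(', '-', 'num' }

M[T, 'c'] is empty (no production applies)

Answer: Empty (error entry)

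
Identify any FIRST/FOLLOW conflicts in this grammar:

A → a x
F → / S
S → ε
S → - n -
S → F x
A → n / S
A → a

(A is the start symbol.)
No FIRST/FOLLOW conflicts.

A FIRST/FOLLOW conflict occurs when a non-terminal N has a nullable alternative N → β (β ⇒* ε) and another alternative N → α with FIRST(α) ∩ FOLLOW(N) ≠ ∅: on such a lookahead the parser cannot decide between expanding α and letting N vanish via β.

Nullable non-terminals: S.
FIRST sets used below: FIRST(F) = { '/' }

S: nullable alternative(s) S → ε; FOLLOW(S) = { $, 'x' }
  S → ε: FIRST \ {ε} = { } — this is the only nullable alternative, skip
  S → - n -: FIRST \ {ε} = { '-' } — disjoint from FOLLOW(S)
  S → F x: FIRST \ {ε} = { '/' } — disjoint from FOLLOW(S)

A, F have no nullable alternative, so no FIRST/FOLLOW check is needed there.

No FIRST/FOLLOW conflicts found.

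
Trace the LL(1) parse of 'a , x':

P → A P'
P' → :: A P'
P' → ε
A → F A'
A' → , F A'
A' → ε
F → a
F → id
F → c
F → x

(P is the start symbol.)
Stack is shown with the top on the left.

Stack        Input    Action
----------------------------
P $          a , x $  output P → A P'
A P' $       a , x $  output A → F A'
F A' P' $    a , x $  output F → a
a A' P' $    a , x $  match 'a'
A' P' $      , x $    output A' → , F A'
, F A' P' $  , x $    match ','
F A' P' $    x $      output F → x
x A' P' $    x $      match 'x'
A' P' $      $        output A' → ε
P' $         $        output P' → ε
$            $        accept

The string is accepted.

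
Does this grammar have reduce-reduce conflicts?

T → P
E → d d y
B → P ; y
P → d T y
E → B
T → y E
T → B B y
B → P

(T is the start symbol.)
Yes — I2: [B → P .] vs [T → P .]

Augment with T' → T and build the canonical LR(0) collection (I0 = CLOSURE({[T' → . T]}), then GOTO on every symbol after a dot until no new states appear). It has 18 states:
  I0: { [B → . P ; y], [B → . P], [P → . d T y], [T → . B B y], [T → . P], [T → . y E], [T' → . T] }  — shift
  I1: { [B → . P ; y], [B → . P], [P → . d T y], [T → B . B y] }  — shift
  I2: { [B → P . ; y], [B → P .], [T → P .] }  — shift, 2 reduces
  I3: { [T' → T .] }  — accept
  I4: { [B → . P ; y], [B → . P], [P → . d T y], [P → d . T y], [T → . B B y], [T → . P], [T → . y E] }  — shift
  I5: { [B → . P ; y], [B → . P], [E → . B], [E → . d d y], [P → . d T y], [T → y . E] }  — shift
  I6: { [E → B .] }  — reduce
  I7: { [T → y E .] }  — reduce
  I8: { [B → P . ; y], [B → P .] }  — shift, reduce
  I9: { [B → . P ; y], [B → . P], [E → d . d y], [P → . d T y], [P → d . T y], [T → . B B y], [T → . P], [T → . y E] }  — shift
  I10: { [P → d T . y] }  — shift
  I11: { [B → . P ; y], [B → . P], [E → d d . y], [P → . d T y], [P → d . T y], [T → . B B y], [T → . P], [T → . y E] }  — shift
  I12: { [B → . P ; y], [B → . P], [E → . B], [E → . d d y], [E → d d y .], [P → . d T y], [T → y . E] }  — shift, reduce
  I13: { [P → d T y .] }  — reduce
  I14: { [B → P ; . y] }  — shift
  I15: { [B → P ; y .] }  — reduce
  I16: { [T → B B . y] }  — shift
  I17: { [T → B B y .] }  — reduce

I2 contains complete items [B → P .], [T → P .] — reduce-reduce conflict.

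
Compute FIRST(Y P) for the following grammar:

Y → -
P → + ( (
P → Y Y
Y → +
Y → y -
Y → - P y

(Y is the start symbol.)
FIRST sets of the non-terminals involved (from the grammar, by fixed-point iteration):
  FIRST(Y) = { '+', '-', 'y' }

To compute FIRST(Y P), process the symbols left to right:
Symbol Y is a non-terminal. Add FIRST(Y) \ {ε} = { '+', '-', 'y' }
Y is not nullable (ε ∉ FIRST(Y)), so stop here.
FIRST(Y P) = { '+', '-', 'y' }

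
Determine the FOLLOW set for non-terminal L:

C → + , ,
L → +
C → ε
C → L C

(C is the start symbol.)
In C → L C: L is followed by C, add FIRST(C) \ {ε} = { '+' }
  C is nullable, so also add FOLLOW(C)

The FOLLOW sets referred to above (computed the same way, to a fixed point):
  FOLLOW(C) = { $ }

Taking the union: FOLLOW(L) = { $, '+' }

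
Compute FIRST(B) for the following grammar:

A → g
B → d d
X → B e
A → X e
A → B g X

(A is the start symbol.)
{ 'd' }

To compute FIRST(B), examine every production with B on the left-hand side, reading each right-hand side left to right until a non-nullable symbol is reached.

From B → d d:
  - d is a terminal: add 'd' and stop

Collecting: FIRST(B) = { 'd' }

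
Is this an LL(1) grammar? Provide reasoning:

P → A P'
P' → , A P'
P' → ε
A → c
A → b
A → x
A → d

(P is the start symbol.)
Yes, the grammar is LL(1).

Relevant sets:
  FOLLOW(P') = { $ }

For P':
  PREDICT(P' → ',' A P') = { ',' }
  PREDICT(P' → ε) = { $ }
For A:
  PREDICT(A → c) = { 'c' }
  PREDICT(A → b) = { 'b' }
  PREDICT(A → x) = { 'x' }
  PREDICT(A → d) = { 'd' }
P has a single production, so nothing to check there.

All predict sets are disjoint. The grammar IS LL(1).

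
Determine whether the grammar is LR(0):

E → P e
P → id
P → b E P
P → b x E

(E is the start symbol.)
A grammar is LR(0) if no state in the canonical LR(0) collection has:
  - both a shift item (dot before a terminal) and a complete item (shift-reduce conflict), or
  - two or more complete items (reduce-reduce conflict; the accept item [E' → E .] counts as a complete item here).

Augment with E' → E and build the canonical LR(0) collection (I0 = CLOSURE({[E' → . E]}), then GOTO on every symbol after a dot until no new states appear). It has 10 states:
  I0: { [E → . P e], [E' → . E], [P → . b E P], [P → . b x E], [P → . id] }  — shift
  I1: { [E' → E .] }  — accept
  I2: { [E → P . e] }  — shift
  I3: { [E → . P e], [P → . b E P], [P → . b x E], [P → . id], [P → b . E P], [P → b . x E] }  — shift
  I4: { [P → id .] }  — reduce
  I5: { [P → . b E P], [P → . b x E], [P → . id], [P → b E . P] }  — shift
  I6: { [E → . P e], [P → . b E P], [P → . b x E], [P → . id], [P → b x . E] }  — shift
  I7: { [P → b x E .] }  — reduce
  I8: { [P → b E P .] }  — reduce
  I9: { [E → P e .] }  — reduce

Every state is either a pure shift/goto state or contains exactly one complete item and nothing to shift — no conflicts. The grammar is LR(0).

Answer: Yes, the grammar is LR(0)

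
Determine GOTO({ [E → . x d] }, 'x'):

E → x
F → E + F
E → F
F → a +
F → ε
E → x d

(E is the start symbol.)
GOTO(I, 'x') = CLOSURE({ [A → αX.β] : [A → α.Xβ] ∈ I, X = 'x' })

Items with dot before 'x', with the dot advanced:
  [E → . x d] → [E → x . d]
Closure adds nothing (no advanced item has the dot before a non-terminal).

GOTO = { [E → x . d] }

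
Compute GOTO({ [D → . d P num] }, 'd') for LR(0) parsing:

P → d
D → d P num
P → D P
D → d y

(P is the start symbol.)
{ [D → . d P num], [D → . d y], [D → d . P num], [P → . D P], [P → . d] }

GOTO(I, 'd') = CLOSURE({ [A → αX.β] : [A → α.Xβ] ∈ I, X = 'd' })

Items with dot before 'd', with the dot advanced:
  [D → . d P num] → [D → d . P num]
Closure of the advanced items:
  [D → d . P num] has the dot before P: add [P → . d], [P → . D P]
  [P → . D P] has the dot before D: add [D → . d P num], [D → . d y]

GOTO = { [D → . d P num], [D → . d y], [D → d . P num], [P → . D P], [P → . d] }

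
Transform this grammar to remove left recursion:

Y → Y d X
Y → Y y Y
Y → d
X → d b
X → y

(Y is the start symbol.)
Y → d Y'
Y' → d X Y'
Y' → y Y Y'
Y' → ε
X → d b
X → y

Y is directly left-recursive. The standard transformation for
  A → A α₁ | ... | A α_m | β₁ | ... | β_n
is
  A  → β₁ A' | ... | β_n A'
  A' → α₁ A' | ... | α_m A' | ε

Y → d becomes Y → d Y'
Y → Y d X becomes Y' → d X Y'
Y → Y y Y becomes Y' → y Y Y'
Add Y' → ε

Productions for other non-terminals are unchanged:
  X → d b
  X → y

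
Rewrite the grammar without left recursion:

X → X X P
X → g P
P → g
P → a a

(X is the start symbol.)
X is directly left-recursive. The standard transformation for
  A → A α₁ | ... | A α_m | β₁ | ... | β_n
is
  A  → β₁ A' | ... | β_n A'
  A' → α₁ A' | ... | α_m A' | ε

X → g P becomes X → g P X'
X → X X P becomes X' → X P X'
Add X' → ε

Productions for other non-terminals are unchanged:
  P → g
  P → a a

Resulting grammar:
X → g P X'
X' → X P X'
X' → ε
P → g
P → a a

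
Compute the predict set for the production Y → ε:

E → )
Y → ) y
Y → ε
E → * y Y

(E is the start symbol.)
{ $ }

PREDICT(Y → ε) = (FIRST(RHS) \ {ε}) ∪ (FOLLOW(Y) if ε ∈ FIRST(RHS), i.e. RHS ⇒* ε)
The right-hand side is ε (FIRST(ε) = { ε }), so the predict set is FOLLOW(Y) = { $ }
PREDICT(Y → ε) = { $ }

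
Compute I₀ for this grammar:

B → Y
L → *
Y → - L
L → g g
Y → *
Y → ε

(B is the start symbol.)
{ [B → . Y], [B' → . B], [Y → . *], [Y → . - L], [Y → .] }

First, augment the grammar with B' → B
I₀ = CLOSURE({ [B' → . B] }):
  [B' → . B] has the dot before B: add [B → . Y]
  [B → . Y] has the dot before Y: add [Y → . - L], [Y → . *], [Y → .]
No further items can be added.

I₀ = { [B → . Y], [B' → . B], [Y → . *], [Y → . - L], [Y → .] }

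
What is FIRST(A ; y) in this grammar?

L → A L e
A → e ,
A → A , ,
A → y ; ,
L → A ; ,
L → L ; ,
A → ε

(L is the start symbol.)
FIRST sets of the non-terminals involved (from the grammar, by fixed-point iteration):
  FIRST(A) = { ',', 'e', 'y', ε }

To compute FIRST(A ; y), process the symbols left to right:
Symbol A is a non-terminal. Add FIRST(A) \ {ε} = { ',', 'e', 'y' }
A is nullable (ε ∈ FIRST(A)), continue to the next symbol.
Symbol ; is a terminal. Add ';' and stop.
FIRST(A ; y) = { ',', ';', 'e', 'y' }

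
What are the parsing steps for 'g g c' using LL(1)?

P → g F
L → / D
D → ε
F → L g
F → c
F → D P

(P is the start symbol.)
Stack is shown with the top on the left.

Stack  Input    Action
----------------------
P $    g g c $  output P → g F
g F $  g g c $  match 'g'
F $    g c $    output F → D P
D P $  g c $    output D → ε
P $    g c $    output P → g F
g F $  g c $    match 'g'
F $    c $      output F → c
c $    c $      match 'c'
$      $        accept

The string is accepted.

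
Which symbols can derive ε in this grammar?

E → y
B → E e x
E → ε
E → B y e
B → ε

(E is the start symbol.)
{ 'B', 'E' }

A non-terminal is nullable if it can derive ε (the empty string): either it has an ε-production, or it has a production whose right-hand side consists entirely of nullable non-terminals.

ε-productions: E → ε, B → ε
So E, B are immediately nullable.
Every non-terminal is now nullable.
Nullable = { 'B', 'E' }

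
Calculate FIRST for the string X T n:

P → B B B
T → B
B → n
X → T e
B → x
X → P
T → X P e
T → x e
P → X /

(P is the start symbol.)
FIRST sets of the non-terminals involved (from the grammar, by fixed-point iteration):
  FIRST(X) = { 'n', 'x' }

To compute FIRST(X T n), process the symbols left to right:
Symbol X is a non-terminal. Add FIRST(X) \ {ε} = { 'n', 'x' }
X is not nullable (ε ∉ FIRST(X)), so stop here.
FIRST(X T n) = { 'n', 'x' }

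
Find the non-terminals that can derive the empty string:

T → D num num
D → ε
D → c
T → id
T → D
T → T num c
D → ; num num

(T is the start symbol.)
ε-productions: D → ε
So D is immediately nullable.
T → D: every symbol on the right is nullable, so T is nullable too.
Every non-terminal is now nullable.
Nullable = { 'D', 'T' }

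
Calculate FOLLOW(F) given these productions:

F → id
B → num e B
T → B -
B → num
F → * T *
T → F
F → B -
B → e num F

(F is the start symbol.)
{ $, '*', '-' }

F is the start symbol, so $ ∈ FOLLOW(F).
In T → F: F is at the end, add FOLLOW(T)
In B → e num F: F is at the end, add FOLLOW(B)

The FOLLOW sets referred to above (computed the same way, to a fixed point):
  FOLLOW(T) = { '*' }
  FOLLOW(B) = { '-' }

Taking the union: FOLLOW(F) = { $, '*', '-' }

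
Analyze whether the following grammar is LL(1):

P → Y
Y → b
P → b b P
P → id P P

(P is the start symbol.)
A grammar is LL(1) if for each non-terminal N with multiple productions, the predict sets of those productions are pairwise disjoint, where PREDICT(N → α) = (FIRST(α) \ {ε}) ∪ (FOLLOW(N) if α ⇒* ε).

Relevant sets:
  FIRST(Y) = { 'b' }

For P:
  PREDICT(P → Y) = { 'b' }
  PREDICT(P → b b P) = { 'b' }
  PREDICT(P → id P P) = { 'id' }
Y has a single production, so nothing to check there.

Conflict found: Predict set conflict for P: { 'b' }
The grammar is NOT LL(1).

Answer: No. Predict set conflict for P: { 'b' }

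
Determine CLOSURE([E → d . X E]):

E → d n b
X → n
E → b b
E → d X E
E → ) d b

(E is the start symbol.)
{ [E → d . X E], [X → . n] }

To compute CLOSURE, for each item [A → α.Bβ] where B is a non-terminal, add [B → .γ] for all productions B → γ; repeat for the newly added items until nothing changes.

Start with: [E → d . X E]
  [E → d . X E] has the dot before X: add [X → . n]
No further items can be added.

CLOSURE = { [E → d . X E], [X → . n] }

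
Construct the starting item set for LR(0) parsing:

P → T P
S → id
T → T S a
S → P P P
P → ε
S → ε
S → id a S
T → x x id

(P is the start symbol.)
{ [P → . T P], [P → .], [P' → . P], [T → . T S a], [T → . x x id] }

First, augment the grammar with P' → P
I₀ = CLOSURE({ [P' → . P] }):
  [P' → . P] has the dot before P: add [P → . T P], [P → .]
  [P → . T P] has the dot before T: add [T → . T S a], [T → . x x id]
No further items can be added.

I₀ = { [P → . T P], [P → .], [P' → . P], [T → . T S a], [T → . x x id] }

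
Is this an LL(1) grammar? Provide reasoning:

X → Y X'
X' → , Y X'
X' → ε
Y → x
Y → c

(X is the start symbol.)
A grammar is LL(1) if for each non-terminal N with multiple productions, the predict sets of those productions are pairwise disjoint, where PREDICT(N → α) = (FIRST(α) \ {ε}) ∪ (FOLLOW(N) if α ⇒* ε).

Relevant sets:
  FOLLOW(X') = { $ }

For X':
  PREDICT(X' → ',' Y X') = { ',' }
  PREDICT(X' → ε) = { $ }
For Y:
  PREDICT(Y → x) = { 'x' }
  PREDICT(Y → c) = { 'c' }
X has a single production, so nothing to check there.

All predict sets are disjoint. The grammar IS LL(1).

Answer: Yes, the grammar is LL(1).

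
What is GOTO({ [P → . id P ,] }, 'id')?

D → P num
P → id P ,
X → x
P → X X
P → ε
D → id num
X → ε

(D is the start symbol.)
{ [P → . X X], [P → . id P ,], [P → .], [P → id . P ,], [X → . x], [X → .] }

GOTO(I, 'id') = CLOSURE({ [A → αX.β] : [A → α.Xβ] ∈ I, X = 'id' })

Items with dot before 'id', with the dot advanced:
  [P → . id P ,] → [P → id . P ,]
Closure of the advanced items:
  [P → id . P ,] has the dot before P: add [P → . id P ,], [P → . X X], [P → .]
  [P → . X X] has the dot before X: add [X → . x], [X → .]

GOTO = { [P → . X X], [P → . id P ,], [P → .], [P → id . P ,], [X → . x], [X → .] }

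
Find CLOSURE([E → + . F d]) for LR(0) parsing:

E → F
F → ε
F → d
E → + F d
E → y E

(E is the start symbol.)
To compute CLOSURE, for each item [A → α.Bβ] where B is a non-terminal, add [B → .γ] for all productions B → γ; repeat for the newly added items until nothing changes.

Start with: [E → + . F d]
  [E → + . F d] has the dot before F: add [F → .], [F → . d]
No further items can be added.

CLOSURE = { [E → + . F d], [F → . d], [F → .] }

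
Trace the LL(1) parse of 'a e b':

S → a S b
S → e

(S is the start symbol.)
LL(1) parsing maintains a stack (initially the start symbol over $) and the input. At each step: if the stack top is a terminal, match it against the current input token; if it is a non-terminal N, replace it with the RHS of M[N, lookahead] (the unique production whose predict set contains the lookahead).

Stack is shown with the top on the left.

Stack    Input    Action
------------------------
S $      a e b $  output S → a S b
a S b $  a e b $  match 'a'
S b $    e b $    output S → e
e b $    e b $    match 'e'
b $      b $      match 'b'
$        $        accept

The string is accepted.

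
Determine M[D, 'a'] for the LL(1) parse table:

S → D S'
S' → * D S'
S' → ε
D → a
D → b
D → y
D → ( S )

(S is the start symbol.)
D → a

To find M[D, 'a'], we find productions for D where 'a' is in the predict set (PREDICT(N → α) = (FIRST(α) \ {ε}) ∪ (FOLLOW(N) if α ⇒* ε)).

D → a: PREDICT = { 'a' }
  'a' is in predict set, so this production goes in M[D, 'a']
D → b: PREDICT = { 'b' }
D → y: PREDICT = { 'y' }
D → ( S ): PREDICT = { '(' }

M[D, 'a'] = D → a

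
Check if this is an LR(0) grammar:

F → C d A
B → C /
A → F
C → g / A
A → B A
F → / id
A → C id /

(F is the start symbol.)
A grammar is LR(0) if no state in the canonical LR(0) collection has:
  - both a shift item (dot before a terminal) and a complete item (shift-reduce conflict), or
  - two or more complete items (reduce-reduce conflict; the accept item [F' → F .] counts as a complete item here).

Augment with F' → F and build the canonical LR(0) collection (I0 = CLOSURE({[F' → . F]}), then GOTO on every symbol after a dot until no new states appear). It has 17 states:
  I0: { [C → . g / A], [F → . / id], [F → . C d A], [F' → . F] }  — shift
  I1: { [F → / . id] }  — shift
  I2: { [F → C . d A] }  — shift
  I3: { [F' → F .] }  — accept
  I4: { [C → g . / A] }  — shift
  I5: { [A → . B A], [A → . C id /], [A → . F], [B → . C /], [C → . g / A], [C → g / . A], [F → . / id], [F → . C d A] }  — shift
  I6: { [C → g / A .] }  — reduce
  I7: { [A → . B A], [A → . C id /], [A → . F], [A → B . A], [B → . C /], [C → . g / A], [F → . / id], [F → . C d A] }  — shift
  I8: { [A → C . id /], [B → C . /], [F → C . d A] }  — shift
  I9: { [A → F .] }  — reduce
  I10: { [B → C / .] }  — reduce
  I11: { [A → . B A], [A → . C id /], [A → . F], [B → . C /], [C → . g / A], [F → . / id], [F → . C d A], [F → C d . A] }  — shift
  I12: { [A → C id . /] }  — shift
  I13: { [A → C id / .] }  — reduce
  I14: { [F → C d A .] }  — reduce
  I15: { [A → B A .] }  — reduce
  I16: { [F → / id .] }  — reduce

Every state is either a pure shift/goto state or contains exactly one complete item and nothing to shift — no conflicts. The grammar is LR(0).

Answer: Yes, the grammar is LR(0)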